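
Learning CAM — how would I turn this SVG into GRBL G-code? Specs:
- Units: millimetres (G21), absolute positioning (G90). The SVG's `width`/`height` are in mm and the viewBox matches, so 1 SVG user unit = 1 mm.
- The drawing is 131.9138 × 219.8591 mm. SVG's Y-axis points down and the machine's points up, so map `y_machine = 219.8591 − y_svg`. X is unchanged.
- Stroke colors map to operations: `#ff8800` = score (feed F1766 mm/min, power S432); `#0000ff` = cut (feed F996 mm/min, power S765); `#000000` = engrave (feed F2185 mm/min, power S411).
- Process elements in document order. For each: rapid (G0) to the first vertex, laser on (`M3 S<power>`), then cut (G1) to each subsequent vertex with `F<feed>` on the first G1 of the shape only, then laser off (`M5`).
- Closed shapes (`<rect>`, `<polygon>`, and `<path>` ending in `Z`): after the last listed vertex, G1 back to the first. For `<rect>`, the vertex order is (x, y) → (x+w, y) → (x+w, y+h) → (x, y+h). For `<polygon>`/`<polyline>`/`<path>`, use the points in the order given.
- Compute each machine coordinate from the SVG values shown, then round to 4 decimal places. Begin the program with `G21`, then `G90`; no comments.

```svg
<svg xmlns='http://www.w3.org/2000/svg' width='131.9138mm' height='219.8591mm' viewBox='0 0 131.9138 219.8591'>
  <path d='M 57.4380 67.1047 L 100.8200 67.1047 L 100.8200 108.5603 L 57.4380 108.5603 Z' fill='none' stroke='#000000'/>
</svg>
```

Since the viewBox matches the mm dimensions, user units are millimetres directly. The only transform is the Y-flip y_m = 219.8591 − y_svg.

Shape 1 is a rectangle drawn with `<path>`. Its stroke #000000 means engrave at S411, F2185. After flipping Y the toolpath is (57.4380,152.7544) → (100.8200,152.7544) → (100.8200,111.2988) → (57.4380,111.2988) → (57.4380,152.7544), returning to the start.

G21
G90
G0 X57.4380 Y152.7544
M3 S411
G1 X100.8200 Y152.7544 F2185
G1 X100.8200 Y111.2988
G1 X57.4380 Y111.2988
G1 X57.4380 Y152.7544
M5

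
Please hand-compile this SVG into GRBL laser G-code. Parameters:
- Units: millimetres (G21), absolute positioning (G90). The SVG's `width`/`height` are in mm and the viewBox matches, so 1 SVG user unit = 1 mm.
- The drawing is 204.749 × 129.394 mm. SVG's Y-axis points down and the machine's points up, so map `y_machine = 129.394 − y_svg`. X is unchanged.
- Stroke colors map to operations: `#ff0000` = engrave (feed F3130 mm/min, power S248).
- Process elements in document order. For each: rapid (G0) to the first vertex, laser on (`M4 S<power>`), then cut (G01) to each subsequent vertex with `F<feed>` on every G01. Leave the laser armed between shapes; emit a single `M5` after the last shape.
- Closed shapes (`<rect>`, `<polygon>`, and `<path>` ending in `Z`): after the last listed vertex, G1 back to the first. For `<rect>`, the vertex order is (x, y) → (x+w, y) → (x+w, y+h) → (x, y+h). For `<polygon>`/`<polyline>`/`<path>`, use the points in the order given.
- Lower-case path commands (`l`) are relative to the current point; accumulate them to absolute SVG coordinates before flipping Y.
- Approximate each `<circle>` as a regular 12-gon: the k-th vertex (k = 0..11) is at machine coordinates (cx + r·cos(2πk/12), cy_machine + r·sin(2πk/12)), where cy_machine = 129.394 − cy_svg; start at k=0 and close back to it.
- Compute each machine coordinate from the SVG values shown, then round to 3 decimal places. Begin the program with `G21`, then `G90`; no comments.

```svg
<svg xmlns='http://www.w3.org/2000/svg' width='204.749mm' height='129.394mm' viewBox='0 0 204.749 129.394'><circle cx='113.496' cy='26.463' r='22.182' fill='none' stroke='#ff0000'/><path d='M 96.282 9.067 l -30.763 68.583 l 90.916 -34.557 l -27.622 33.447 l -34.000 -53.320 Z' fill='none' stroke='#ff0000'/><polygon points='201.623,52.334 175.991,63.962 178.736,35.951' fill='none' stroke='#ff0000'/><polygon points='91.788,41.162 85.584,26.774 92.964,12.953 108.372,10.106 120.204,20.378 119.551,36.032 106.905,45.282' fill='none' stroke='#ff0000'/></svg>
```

Since the viewBox matches the mm dimensions, user units are millimetres directly. The only transform is the Y-flip y_m = 129.394 − y_svg.

Shape 1 is a circle drawn with `<circle>`. Its stroke #ff0000 means engrave at S248, F3130. After flipping Y the toolpath is (135.678,102.931) → (132.706,114.022) → (124.587,122.141) → (113.496,125.113) → (102.405,122.141) → (94.286,114.022) → (91.314,102.931) → (94.286,91.840) → (102.405,83.721) → (113.496,80.749) → (124.587,83.721) → (132.706,91.840) → (135.678,102.931), returning to the start.

Shape 2 is a closed polygon drawn with `<path>`. Its stroke #ff0000 means engrave at S248, F3130. After flipping Y the toolpath is (96.282,120.327) → (65.519,51.744) → (156.435,86.301) → (128.813,52.854) → (94.813,106.174) → (96.282,120.327), returning to the start.

Shape 3 is a regular polygon drawn with `<polygon>`. Its stroke #ff0000 means engrave at S248, F3130. After flipping Y the toolpath is (201.623,77.060) → (175.991,65.432) → (178.736,93.443) → (201.623,77.060), returning to the start.

Shape 4 is a regular polygon drawn with `<polygon>`. Its stroke #ff0000 means engrave at S248, F3130. After flipping Y the toolpath is (91.788,88.232) → (85.584,102.620) → (92.964,116.441) → (108.372,119.288) → (120.204,109.016) → (119.551,93.362) → (106.905,84.112) → (91.788,88.232), returning to the start.

G21
G90
G0 X135.678 Y102.931
M4 S248
G01 X132.706 Y114.022 F3130
G01 X124.587 Y122.141 F3130
G01 X113.496 Y125.113 F3130
G01 X102.405 Y122.141 F3130
G01 X94.286 Y114.022 F3130
G01 X91.314 Y102.931 F3130
G01 X94.286 Y91.840 F3130
G01 X102.405 Y83.721 F3130
G01 X113.496 Y80.749 F3130
G01 X124.587 Y83.721 F3130
G01 X132.706 Y91.840 F3130
G01 X135.678 Y102.931 F3130
G0 X96.282 Y120.327
M4 S248
G01 X65.519 Y51.744 F3130
G01 X156.435 Y86.301 F3130
G01 X128.813 Y52.854 F3130
G01 X94.813 Y106.174 F3130
G01 X96.282 Y120.327 F3130
G0 X201.623 Y77.060
M4 S248
G01 X175.991 Y65.432 F3130
G01 X178.736 Y93.443 F3130
G01 X201.623 Y77.060 F3130
G0 X91.788 Y88.232
M4 S248
G01 X85.584 Y102.620 F3130
G01 X92.964 Y116.441 F3130
G01 X108.372 Y119.288 F3130
G01 X120.204 Y109.016 F3130
G01 X119.551 Y93.362 F3130
G01 X106.905 Y84.112 F3130
G01 X91.788 Y88.232 F3130
M5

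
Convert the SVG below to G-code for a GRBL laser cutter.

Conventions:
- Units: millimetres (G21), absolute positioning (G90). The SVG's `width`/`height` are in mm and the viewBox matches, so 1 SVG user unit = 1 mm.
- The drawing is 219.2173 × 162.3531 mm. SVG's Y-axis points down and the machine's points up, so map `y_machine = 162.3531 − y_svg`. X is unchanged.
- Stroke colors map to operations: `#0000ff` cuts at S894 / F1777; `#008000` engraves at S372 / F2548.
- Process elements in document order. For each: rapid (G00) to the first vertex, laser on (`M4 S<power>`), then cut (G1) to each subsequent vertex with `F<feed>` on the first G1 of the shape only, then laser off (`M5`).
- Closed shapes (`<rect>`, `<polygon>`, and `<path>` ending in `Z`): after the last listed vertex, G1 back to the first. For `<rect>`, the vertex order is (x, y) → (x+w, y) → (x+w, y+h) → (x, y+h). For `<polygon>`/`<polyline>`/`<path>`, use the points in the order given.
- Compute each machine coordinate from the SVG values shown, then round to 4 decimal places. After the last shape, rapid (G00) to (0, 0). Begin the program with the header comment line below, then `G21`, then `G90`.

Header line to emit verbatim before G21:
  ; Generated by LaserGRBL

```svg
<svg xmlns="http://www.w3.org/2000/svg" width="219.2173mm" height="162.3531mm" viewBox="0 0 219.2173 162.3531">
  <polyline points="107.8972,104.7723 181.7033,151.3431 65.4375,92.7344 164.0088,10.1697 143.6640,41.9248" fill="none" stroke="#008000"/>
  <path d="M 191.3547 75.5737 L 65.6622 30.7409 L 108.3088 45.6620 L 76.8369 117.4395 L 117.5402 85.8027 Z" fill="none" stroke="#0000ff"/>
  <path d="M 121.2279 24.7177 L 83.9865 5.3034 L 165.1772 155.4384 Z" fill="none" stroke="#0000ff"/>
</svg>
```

; Generated by LaserGRBL
G21
G90
G00 X107.8972 Y57.5808
M4 S372
G1 X181.7033 Y11.0100 F2548
G1 X65.4375 Y69.6187
G1 X164.0088 Y152.1834
G1 X143.6640 Y120.4283
M5
G00 X191.3547 Y86.7794
M4 S894
G1 X65.6622 Y131.6122 F1777
G1 X108.3088 Y116.6911
G1 X76.8369 Y44.9136
G1 X117.5402 Y76.5504
G1 X191.3547 Y86.7794
M5
G00 X121.2279 Y137.6354
M4 S894
G1 X83.9865 Y157.0497 F1777
G1 X165.1772 Y6.9147
G1 X121.2279 Y137.6354
M5
G00 X0.0000 Y0.0000

Since the viewBox matches the mm dimensions, user units are millimetres directly. The only transform is the Y-flip y_m = 162.3531 − y_svg.

Shape 1 is a open polyline drawn with `<polyline>`. Its stroke #008000 means engrave at S372, F2548. After flipping Y the toolpath is (107.8972,57.5808) → (181.7033,11.0100) → (65.4375,69.6187) → (164.0088,152.1834) → (143.6640,120.4283).

Shape 2 is a closed polygon drawn with `<path>`. Its stroke #0000ff means cut at S894, F1777. After flipping Y the toolpath is (191.3547,86.7794) → (65.6622,131.6122) → (108.3088,116.6911) → (76.8369,44.9136) → (117.5402,76.5504) → (191.3547,86.7794), returning to the start.

Shape 3 is a closed polygon drawn with `<path>`. Its stroke #0000ff means cut at S894, F1777. After flipping Y the toolpath is (121.2279,137.6354) → (83.9865,157.0497) → (165.1772,6.9147) → (121.2279,137.6354), returning to the start.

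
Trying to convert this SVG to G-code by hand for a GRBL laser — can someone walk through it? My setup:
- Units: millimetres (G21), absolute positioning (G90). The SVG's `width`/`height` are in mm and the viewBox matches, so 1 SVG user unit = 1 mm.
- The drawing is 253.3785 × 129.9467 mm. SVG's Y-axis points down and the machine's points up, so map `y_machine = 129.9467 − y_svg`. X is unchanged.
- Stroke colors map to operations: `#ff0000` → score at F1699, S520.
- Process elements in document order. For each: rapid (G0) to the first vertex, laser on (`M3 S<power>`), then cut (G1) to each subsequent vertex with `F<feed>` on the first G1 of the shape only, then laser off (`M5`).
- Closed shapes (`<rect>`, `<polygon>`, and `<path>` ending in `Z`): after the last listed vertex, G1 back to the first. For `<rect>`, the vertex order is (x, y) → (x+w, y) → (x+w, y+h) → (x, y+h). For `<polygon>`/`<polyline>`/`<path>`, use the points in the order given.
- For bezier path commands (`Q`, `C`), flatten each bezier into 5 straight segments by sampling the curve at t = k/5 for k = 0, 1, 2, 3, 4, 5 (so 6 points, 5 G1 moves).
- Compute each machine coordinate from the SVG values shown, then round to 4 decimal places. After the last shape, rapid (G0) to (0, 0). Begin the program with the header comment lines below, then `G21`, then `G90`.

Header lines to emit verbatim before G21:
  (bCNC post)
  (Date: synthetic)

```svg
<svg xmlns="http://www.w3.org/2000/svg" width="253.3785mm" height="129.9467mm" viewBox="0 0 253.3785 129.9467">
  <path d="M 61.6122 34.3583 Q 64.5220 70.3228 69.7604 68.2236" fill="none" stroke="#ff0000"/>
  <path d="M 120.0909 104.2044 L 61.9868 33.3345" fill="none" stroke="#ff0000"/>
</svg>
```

(bCNC post)
(Date: synthetic)
G21
G90
G0 X61.6122 Y95.5884
M3 S520
G1 X62.8693 Y82.7251 F1699
G1 X64.3126 Y72.9070
G1 X65.9423 Y66.1339
G1 X67.7582 Y62.4060
G1 X69.7604 Y61.7231
M5
G0 X120.0909 Y25.7423
M3 S520
G1 X61.9868 Y96.6122 F1699
M5
G0 X0.0000 Y0.0000

Since the viewBox matches the mm dimensions, user units are millimetres directly. The only transform is the Y-flip y_m = 129.9467 − y_svg.

Shape 1 is a quadratic bezier drawn with `<path>`. Its stroke #ff0000 means score at S520, F1699. After flipping Y the toolpath is (61.6122,95.5884) → (62.8693,82.7251) → (64.3126,72.9070) → (65.9423,66.1339) → (67.7582,62.4060) → (69.7604,61.7231).

Shape 2 is a line segment drawn with `<path>`. Its stroke #ff0000 means score at S520, F1699. After flipping Y the toolpath is (120.0909,25.7423) → (61.9868,96.6122).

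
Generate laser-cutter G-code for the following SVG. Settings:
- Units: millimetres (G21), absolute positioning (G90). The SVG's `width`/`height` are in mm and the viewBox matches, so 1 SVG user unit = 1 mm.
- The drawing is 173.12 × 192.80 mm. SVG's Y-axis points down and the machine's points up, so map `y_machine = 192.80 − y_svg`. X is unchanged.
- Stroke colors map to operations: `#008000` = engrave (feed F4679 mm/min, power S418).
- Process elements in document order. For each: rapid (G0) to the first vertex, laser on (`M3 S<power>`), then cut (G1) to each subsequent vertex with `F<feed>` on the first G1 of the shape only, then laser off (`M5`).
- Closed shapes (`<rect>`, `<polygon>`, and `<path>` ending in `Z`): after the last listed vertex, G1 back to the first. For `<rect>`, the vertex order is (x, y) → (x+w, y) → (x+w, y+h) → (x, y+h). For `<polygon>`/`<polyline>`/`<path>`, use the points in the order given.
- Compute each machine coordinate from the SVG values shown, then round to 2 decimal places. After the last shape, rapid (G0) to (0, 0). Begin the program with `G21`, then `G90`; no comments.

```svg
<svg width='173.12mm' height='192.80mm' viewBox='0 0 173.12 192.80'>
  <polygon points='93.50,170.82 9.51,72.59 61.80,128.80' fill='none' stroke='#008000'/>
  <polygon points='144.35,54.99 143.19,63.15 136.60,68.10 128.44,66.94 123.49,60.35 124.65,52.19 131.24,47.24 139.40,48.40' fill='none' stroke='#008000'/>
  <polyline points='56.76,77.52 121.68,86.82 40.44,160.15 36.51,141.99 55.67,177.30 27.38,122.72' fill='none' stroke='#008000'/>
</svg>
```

1 u = 1 mm; y_m = 192.80 − y.

[1] `<polygon>` closed polygon, #008000→engrave S418 F4679: (93.50,21.98) → (9.51,120.21) → (61.80,64.00) → (93.50,21.98) (closed)

[2] `<polygon>` regular polygon, #008000→engrave S418 F4679: (144.35,137.81) → (143.19,129.65) → (136.60,124.70) → (128.44,125.86) → (123.49,132.45) → (124.65,140.61) → (131.24,145.56) → (139.40,144.40) → (144.35,137.81) (closed)

[3] `<polyline>` open polyline, #008000→engrave S418 F4679: (56.76,115.28) → (121.68,105.98) → (40.44,32.65) → (36.51,50.81) → (55.67,15.50) → (27.38,70.08)

G21
G90
G0 X93.50 Y21.98
M3 S418
G1 X9.51 Y120.21 F4679
G1 X61.80 Y64.00
G1 X93.50 Y21.98
M5
G0 X144.35 Y137.81
M3 S418
G1 X143.19 Y129.65 F4679
G1 X136.60 Y124.70
G1 X128.44 Y125.86
G1 X123.49 Y132.45
G1 X124.65 Y140.61
G1 X131.24 Y145.56
G1 X139.40 Y144.40
G1 X144.35 Y137.81
M5
G0 X56.76 Y115.28
M3 S418
G1 X121.68 Y105.98 F4679
G1 X40.44 Y32.65
G1 X36.51 Y50.81
G1 X55.67 Y15.50
G1 X27.38 Y70.08
M5
G0 X0.00 Y0.00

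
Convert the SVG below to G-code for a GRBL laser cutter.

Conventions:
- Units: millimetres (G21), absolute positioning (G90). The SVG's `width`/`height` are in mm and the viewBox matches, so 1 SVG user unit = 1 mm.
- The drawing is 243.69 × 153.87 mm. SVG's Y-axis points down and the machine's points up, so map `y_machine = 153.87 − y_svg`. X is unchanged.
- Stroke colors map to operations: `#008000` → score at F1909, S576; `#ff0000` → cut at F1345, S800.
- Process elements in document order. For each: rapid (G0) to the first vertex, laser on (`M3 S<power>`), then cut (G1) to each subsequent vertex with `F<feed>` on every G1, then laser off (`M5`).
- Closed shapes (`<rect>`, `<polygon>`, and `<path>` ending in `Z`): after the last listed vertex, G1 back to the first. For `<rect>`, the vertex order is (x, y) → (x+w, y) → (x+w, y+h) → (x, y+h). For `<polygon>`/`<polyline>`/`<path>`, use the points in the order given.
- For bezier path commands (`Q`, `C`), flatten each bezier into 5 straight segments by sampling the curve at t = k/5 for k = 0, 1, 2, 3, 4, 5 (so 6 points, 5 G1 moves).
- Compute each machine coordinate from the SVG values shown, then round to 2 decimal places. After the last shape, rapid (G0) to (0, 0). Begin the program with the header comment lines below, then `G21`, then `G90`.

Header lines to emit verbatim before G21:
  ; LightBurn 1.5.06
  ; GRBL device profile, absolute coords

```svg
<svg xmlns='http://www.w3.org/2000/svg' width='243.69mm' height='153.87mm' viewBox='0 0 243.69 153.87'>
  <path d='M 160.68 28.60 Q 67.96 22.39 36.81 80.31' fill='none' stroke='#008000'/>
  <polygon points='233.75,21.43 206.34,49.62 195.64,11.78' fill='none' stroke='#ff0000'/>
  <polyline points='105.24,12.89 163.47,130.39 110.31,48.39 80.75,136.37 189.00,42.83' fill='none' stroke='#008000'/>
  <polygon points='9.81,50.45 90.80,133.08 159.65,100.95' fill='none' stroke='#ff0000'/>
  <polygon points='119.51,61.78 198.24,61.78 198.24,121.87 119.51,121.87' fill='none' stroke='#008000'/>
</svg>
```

; LightBurn 1.5.06
; GRBL device profile, absolute coords
G21
G90
G0 X160.68 Y125.27
M3 S576
G1 X126.05 Y125.19 F1909
G1 X96.36 Y119.98 F1909
G1 X71.58 Y109.64 F1909
G1 X51.73 Y94.16 F1909
G1 X36.81 Y73.56 F1909
M5
G0 X233.75 Y132.44
M3 S800
G1 X206.34 Y104.25 F1345
G1 X195.64 Y142.09 F1345
G1 X233.75 Y132.44 F1345
M5
G0 X105.24 Y140.98
M3 S576
G1 X163.47 Y23.48 F1909
G1 X110.31 Y105.48 F1909
G1 X80.75 Y17.50 F1909
G1 X189.00 Y111.04 F1909
M5
G0 X9.81 Y103.42
M3 S800
G1 X90.80 Y20.79 F1345
G1 X159.65 Y52.92 F1345
G1 X9.81 Y103.42 F1345
M5
G0 X119.51 Y92.09
M3 S576
G1 X198.24 Y92.09 F1909
G1 X198.24 Y32.00 F1909
G1 X119.51 Y32.00 F1909
G1 X119.51 Y92.09 F1909
M5
G0 X0.00 Y0.00

1 u = 1 mm; y_m = 153.87 − y.

[1] `<path>` quadratic bezier, #008000→score S576 F1909: (160.68,125.27) → (126.05,125.19) → (96.36,119.98) → (71.58,109.64) → (51.73,94.16) → (36.81,73.56)

[2] `<polygon>` regular polygon, #ff0000→cut S800 F1345: (233.75,132.44) → (206.34,104.25) → (195.64,142.09) → (233.75,132.44) (closed)

[3] `<polyline>` open polyline, #008000→score S576 F1909: (105.24,140.98) → (163.47,23.48) → (110.31,105.48) → (80.75,17.50) → (189.00,111.04)

[4] `<polygon>` closed polygon, #ff0000→cut S800 F1345: (9.81,103.42) → (90.80,20.79) → (159.65,52.92) → (9.81,103.42) (closed)

[5] `<polygon>` rectangle, #008000→score S576 F1909: (119.51,92.09) → (198.24,92.09) → (198.24,32.00) → (119.51,32.00) → (119.51,92.09) (closed)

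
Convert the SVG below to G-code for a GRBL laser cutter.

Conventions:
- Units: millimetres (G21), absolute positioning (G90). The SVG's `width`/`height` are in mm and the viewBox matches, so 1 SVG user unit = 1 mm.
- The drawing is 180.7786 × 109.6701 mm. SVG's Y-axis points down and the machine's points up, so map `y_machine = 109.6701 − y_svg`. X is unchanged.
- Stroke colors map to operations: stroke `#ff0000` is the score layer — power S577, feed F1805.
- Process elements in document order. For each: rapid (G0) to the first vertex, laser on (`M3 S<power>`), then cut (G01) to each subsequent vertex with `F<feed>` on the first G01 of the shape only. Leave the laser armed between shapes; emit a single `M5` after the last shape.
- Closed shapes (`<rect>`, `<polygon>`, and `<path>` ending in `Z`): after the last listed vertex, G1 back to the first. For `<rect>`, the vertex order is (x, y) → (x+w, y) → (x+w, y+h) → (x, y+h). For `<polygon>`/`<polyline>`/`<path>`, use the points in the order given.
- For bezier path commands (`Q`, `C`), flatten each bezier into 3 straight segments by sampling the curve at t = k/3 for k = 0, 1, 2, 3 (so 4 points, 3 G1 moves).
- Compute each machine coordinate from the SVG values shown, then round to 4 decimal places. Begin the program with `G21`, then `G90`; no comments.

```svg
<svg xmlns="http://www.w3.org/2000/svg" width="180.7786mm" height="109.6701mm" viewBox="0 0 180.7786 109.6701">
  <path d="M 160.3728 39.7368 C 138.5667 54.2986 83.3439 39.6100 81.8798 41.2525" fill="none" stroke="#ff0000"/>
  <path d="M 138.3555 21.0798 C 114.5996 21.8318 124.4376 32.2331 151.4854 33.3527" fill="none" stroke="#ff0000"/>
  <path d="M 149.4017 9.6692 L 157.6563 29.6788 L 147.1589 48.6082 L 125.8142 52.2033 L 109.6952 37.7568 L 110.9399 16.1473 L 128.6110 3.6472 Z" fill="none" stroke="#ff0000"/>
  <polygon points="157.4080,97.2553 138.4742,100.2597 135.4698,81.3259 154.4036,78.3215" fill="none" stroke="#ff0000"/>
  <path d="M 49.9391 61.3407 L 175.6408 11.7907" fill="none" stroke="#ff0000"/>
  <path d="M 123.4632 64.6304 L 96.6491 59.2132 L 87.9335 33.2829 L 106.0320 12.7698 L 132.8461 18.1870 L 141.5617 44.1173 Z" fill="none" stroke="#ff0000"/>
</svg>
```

G21
G90
G0 X160.3728 Y69.9333
M3 S577
G01 X130.6565 Y63.4334 F1805
G01 X98.0347 Y66.3046
G01 X81.8798 Y68.4176
G0 X138.3555 Y88.5903
M3 S577
G01 X125.1907 Y85.3230 F1805
G01 X130.7810 Y79.8298
G01 X151.4854 Y76.3174
G0 X149.4017 Y100.0009
M3 S577
G01 X157.6563 Y79.9913 F1805
G01 X147.1589 Y61.0619
G01 X125.8142 Y57.4668
G01 X109.6952 Y71.9133
G01 X110.9399 Y93.5228
G01 X128.6110 Y106.0229
G01 X149.4017 Y100.0009
G0 X157.4080 Y12.4148
M3 S577
G01 X138.4742 Y9.4104 F1805
G01 X135.4698 Y28.3442
G01 X154.4036 Y31.3486
G01 X157.4080 Y12.4148
G0 X49.9391 Y48.3294
M3 S577
G01 X175.6408 Y97.8794 F1805
G0 X123.4632 Y45.0397
M3 S577
G01 X96.6491 Y50.4569 F1805
G01 X87.9335 Y76.3872
G01 X106.0320 Y96.9003
G01 X132.8461 Y91.4831
G01 X141.5617 Y65.5528
G01 X123.4632 Y45.0397
M5

1 u = 1 mm; y_m = 109.6701 − y.

[1] `<path>` cubic bezier, #ff0000→score S577 F1805: (160.3728,69.9333) → (130.6565,63.4334) → (98.0347,66.3046) → (81.8798,68.4176)

[2] `<path>` cubic bezier, #ff0000→score S577 F1805: (138.3555,88.5903) → (125.1907,85.3230) → (130.7810,79.8298) → (151.4854,76.3174)

[3] `<path>` regular polygon, #ff0000→score S577 F1805: (149.4017,100.0009) → (157.6563,79.9913) → (147.1589,61.0619) → (125.8142,57.4668) → (109.6952,71.9133) → (110.9399,93.5228) → (128.6110,106.0229) → (149.4017,100.0009) (closed)

[4] `<polygon>` regular polygon, #ff0000→score S577 F1805: (157.4080,12.4148) → (138.4742,9.4104) → (135.4698,28.3442) → (154.4036,31.3486) → (157.4080,12.4148) (closed)

[5] `<path>` line segment, #ff0000→score S577 F1805: (49.9391,48.3294) → (175.6408,97.8794)

[6] `<path>` regular polygon, #ff0000→score S577 F1805: (123.4632,45.0397) → (96.6491,50.4569) → (87.9335,76.3872) → (106.0320,96.9003) → (132.8461,91.4831) → (141.5617,65.5528) → (123.4632,45.0397) (closed)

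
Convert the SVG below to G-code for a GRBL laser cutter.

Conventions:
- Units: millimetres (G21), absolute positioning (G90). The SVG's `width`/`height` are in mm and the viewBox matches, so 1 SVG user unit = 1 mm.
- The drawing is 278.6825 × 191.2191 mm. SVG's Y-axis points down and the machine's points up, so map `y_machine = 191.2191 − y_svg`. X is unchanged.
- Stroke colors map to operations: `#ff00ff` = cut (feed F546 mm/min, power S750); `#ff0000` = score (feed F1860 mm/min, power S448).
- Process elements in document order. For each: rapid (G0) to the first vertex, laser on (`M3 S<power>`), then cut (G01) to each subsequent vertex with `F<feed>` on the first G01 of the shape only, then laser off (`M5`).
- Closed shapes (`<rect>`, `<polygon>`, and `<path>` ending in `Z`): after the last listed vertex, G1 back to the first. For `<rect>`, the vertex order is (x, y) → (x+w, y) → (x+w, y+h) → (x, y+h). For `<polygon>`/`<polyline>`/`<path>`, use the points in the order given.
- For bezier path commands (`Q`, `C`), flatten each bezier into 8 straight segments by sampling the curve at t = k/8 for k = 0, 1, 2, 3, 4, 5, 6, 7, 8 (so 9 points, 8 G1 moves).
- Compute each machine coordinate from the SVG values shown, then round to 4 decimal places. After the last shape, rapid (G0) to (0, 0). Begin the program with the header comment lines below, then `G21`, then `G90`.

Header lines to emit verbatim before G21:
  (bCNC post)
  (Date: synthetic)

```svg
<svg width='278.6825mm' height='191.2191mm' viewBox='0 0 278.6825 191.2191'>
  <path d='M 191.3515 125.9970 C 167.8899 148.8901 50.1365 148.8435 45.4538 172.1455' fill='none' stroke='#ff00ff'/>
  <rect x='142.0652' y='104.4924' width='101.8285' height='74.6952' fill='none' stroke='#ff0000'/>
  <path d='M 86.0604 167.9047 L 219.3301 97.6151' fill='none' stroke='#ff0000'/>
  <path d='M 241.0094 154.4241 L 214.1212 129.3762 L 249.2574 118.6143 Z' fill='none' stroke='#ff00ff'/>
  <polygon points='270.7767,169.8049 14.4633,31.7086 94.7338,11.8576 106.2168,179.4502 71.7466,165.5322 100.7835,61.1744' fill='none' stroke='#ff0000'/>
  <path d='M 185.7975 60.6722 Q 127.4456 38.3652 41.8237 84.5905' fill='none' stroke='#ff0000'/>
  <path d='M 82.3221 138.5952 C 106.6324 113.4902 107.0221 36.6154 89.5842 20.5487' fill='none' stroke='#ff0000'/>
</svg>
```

viewBox `0 0 278.6825 191.2191` with mm width/height → 1 unit = 1 mm. Flip: y_m = 191.2191 − y_svg.

**Shape 1** — `<path>` cubic bezier, stroke `#ff00ff` → cut (S750, F546). Control points (SVG): P0=(191.3515,125.9970), P1=(167.8899,148.8901), P2=(50.1365,148.8435), P3=(45.4538,172.1455); sampled at t=k/8. Machine vertices: (191.3515,65.2221) → (178.5385,57.6221) → (159.3156,51.6302) → (136.1130,46.7041) → (111.3606,42.3012) → (87.4884,37.8791) → (66.9265,32.8955) → (52.1050,26.8078) → (45.4538,19.0736). Open path.

**Shape 2** — `<rect>` rectangle, stroke `#ff0000` → score (S448, F1860). Machine vertices: (142.0652,86.7267) → (243.8937,86.7267) → (243.8937,12.0315) → (142.0652,12.0315) → (142.0652,86.7267). Closed: final G1 returns to the first vertex.

**Shape 3** — `<path>` line segment, stroke `#ff0000` → score (S448, F1860). Machine vertices: (86.0604,23.3144) → (219.3301,93.6040). Open path.

**Shape 4** — `<path>` regular polygon, stroke `#ff00ff` → cut (S750, F546). Machine vertices: (241.0094,36.7950) → (214.1212,61.8429) → (249.2574,72.6048) → (241.0094,36.7950). Closed: final G1 returns to the first vertex.

**Shape 5** — `<polygon>` closed polygon, stroke `#ff0000` → score (S448, F1860). Machine vertices: (270.7767,21.4142) → (14.4633,159.5105) → (94.7338,179.3615) → (106.2168,11.7689) → (71.7466,25.6869) → (100.7835,130.0447) → (270.7767,21.4142). Closed: final G1 returns to the first vertex.

**Shape 6** — `<path>` quadratic bezier, stroke `#ff0000` → score (S448, F1860). Control points (SVG): P0=(185.7975,60.6722), P1=(127.4456,38.3652), P2=(41.8237,84.5905); sampled at t=k/8. Machine vertices: (185.7975,130.5469) → (170.7834,135.0528) → (154.9172,137.4171) → (138.1987,137.6398) → (120.6281,135.7208) → (102.2053,131.6602) → (82.9303,125.4580) → (62.8031,117.1141) → (41.8237,106.6286). Open path.

**Shape 7** — `<path>` cubic bezier, stroke `#ff0000` → score (S448, F1860). Control points (SVG): P0=(82.3221,138.5952), P1=(106.6324,113.4902), P2=(107.0221,36.6154), P3=(89.5842,20.5487); sampled at t=k/8. Machine vertices: (82.3221,52.6239) → (90.3291,64.2451) → (96.1649,79.4005) → (99.9010,96.7707) → (101.6087,115.0365) → (101.3595,132.8787) → (99.2247,148.9779) → (95.2758,162.0149) → (89.5842,170.6704). Open path.

(bCNC post)
(Date: synthetic)
G21
G90
G0 X191.3515 Y65.2221
M3 S750
G01 X178.5385 Y57.6221 F546
G01 X159.3156 Y51.6302
G01 X136.1130 Y46.7041
G01 X111.3606 Y42.3012
G01 X87.4884 Y37.8791
G01 X66.9265 Y32.8955
G01 X52.1050 Y26.8078
G01 X45.4538 Y19.0736
M5
G0 X142.0652 Y86.7267
M3 S448
G01 X243.8937 Y86.7267 F1860
G01 X243.8937 Y12.0315
G01 X142.0652 Y12.0315
G01 X142.0652 Y86.7267
M5
G0 X86.0604 Y23.3144
M3 S448
G01 X219.3301 Y93.6040 F1860
M5
G0 X241.0094 Y36.7950
M3 S750
G01 X214.1212 Y61.8429 F546
G01 X249.2574 Y72.6048
G01 X241.0094 Y36.7950
M5
G0 X270.7767 Y21.4142
M3 S448
G01 X14.4633 Y159.5105 F1860
G01 X94.7338 Y179.3615
G01 X106.2168 Y11.7689
G01 X71.7466 Y25.6869
G01 X100.7835 Y130.0447
G01 X270.7767 Y21.4142
M5
G0 X185.7975 Y130.5469
M3 S448
G01 X170.7834 Y135.0528 F1860
G01 X154.9172 Y137.4171
G01 X138.1987 Y137.6398
G01 X120.6281 Y135.7208
G01 X102.2053 Y131.6602
G01 X82.9303 Y125.4580
G01 X62.8031 Y117.1141
G01 X41.8237 Y106.6286
M5
G0 X82.3221 Y52.6239
M3 S448
G01 X90.3291 Y64.2451 F1860
G01 X96.1649 Y79.4005
G01 X99.9010 Y96.7707
G01 X101.6087 Y115.0365
G01 X101.3595 Y132.8787
G01 X99.2247 Y148.9779
G01 X95.2758 Y162.0149
G01 X89.5842 Y170.6704
M5
G0 X0.0000 Y0.0000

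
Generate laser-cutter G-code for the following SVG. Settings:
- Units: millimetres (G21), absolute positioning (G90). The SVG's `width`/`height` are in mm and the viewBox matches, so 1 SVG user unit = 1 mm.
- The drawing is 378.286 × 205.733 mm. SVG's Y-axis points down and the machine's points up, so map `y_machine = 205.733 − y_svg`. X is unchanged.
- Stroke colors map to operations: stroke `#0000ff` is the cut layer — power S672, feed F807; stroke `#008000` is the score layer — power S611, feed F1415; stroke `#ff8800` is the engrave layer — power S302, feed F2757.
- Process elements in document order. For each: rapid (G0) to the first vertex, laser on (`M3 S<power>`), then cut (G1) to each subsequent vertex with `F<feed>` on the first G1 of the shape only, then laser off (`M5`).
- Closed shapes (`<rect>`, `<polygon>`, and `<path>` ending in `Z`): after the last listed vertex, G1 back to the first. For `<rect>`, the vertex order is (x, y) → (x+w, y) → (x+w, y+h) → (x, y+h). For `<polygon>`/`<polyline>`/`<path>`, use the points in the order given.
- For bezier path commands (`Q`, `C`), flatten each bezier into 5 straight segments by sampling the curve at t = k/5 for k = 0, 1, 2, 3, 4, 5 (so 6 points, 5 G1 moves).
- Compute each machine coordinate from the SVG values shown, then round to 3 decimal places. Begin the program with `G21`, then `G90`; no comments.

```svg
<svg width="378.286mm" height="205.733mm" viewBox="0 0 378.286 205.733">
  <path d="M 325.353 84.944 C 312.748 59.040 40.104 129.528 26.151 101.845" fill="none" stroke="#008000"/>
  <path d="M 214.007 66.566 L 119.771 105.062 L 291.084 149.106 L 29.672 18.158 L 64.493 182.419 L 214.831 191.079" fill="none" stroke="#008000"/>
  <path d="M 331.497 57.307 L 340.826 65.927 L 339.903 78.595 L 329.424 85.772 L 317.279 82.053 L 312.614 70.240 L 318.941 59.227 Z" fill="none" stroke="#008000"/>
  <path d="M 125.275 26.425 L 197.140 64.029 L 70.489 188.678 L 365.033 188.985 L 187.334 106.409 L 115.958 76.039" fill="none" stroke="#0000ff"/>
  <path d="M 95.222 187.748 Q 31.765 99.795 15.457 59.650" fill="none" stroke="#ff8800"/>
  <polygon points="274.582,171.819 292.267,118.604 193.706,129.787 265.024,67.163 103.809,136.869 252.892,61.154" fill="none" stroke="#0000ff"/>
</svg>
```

G21
G90
G0 X325.353 Y120.789
M3 S611
G1 X290.735 Y126.321 F1415
G1 X218.607 Y118.058
G1 X133.868 Y105.338
G1 X61.416 Y97.502
G1 X26.151 Y103.888
M5
G0 X214.007 Y139.167
M3 S611
G1 X119.771 Y100.671 F1415
G1 X291.084 Y56.627
G1 X29.672 Y187.575
G1 X64.493 Y23.314
G1 X214.831 Y14.654
M5
G0 X331.497 Y148.426
M3 S611
G1 X340.826 Y139.806 F1415
G1 X339.903 Y127.138
G1 X329.424 Y119.961
G1 X317.279 Y123.680
G1 X312.614 Y135.493
G1 X318.941 Y146.506
G1 X331.497 Y148.426
M5
G0 X125.275 Y179.308
M3 S672
G1 X197.140 Y141.704 F807
G1 X70.489 Y17.055
G1 X365.033 Y16.748
G1 X187.334 Y99.324
G1 X115.958 Y129.694
M5
G0 X95.222 Y17.985
M3 S302
G1 X71.725 Y51.254 F2757
G1 X52.000 Y80.698
G1 X36.047 Y106.318
G1 X23.866 Y128.113
G1 X15.457 Y146.083
M5
G0 X274.582 Y33.914
M3 S672
G1 X292.267 Y87.129 F807
G1 X193.706 Y75.946
G1 X265.024 Y138.570
G1 X103.809 Y68.864
G1 X252.892 Y144.579
G1 X274.582 Y33.914
M5

Since the viewBox matches the mm dimensions, user units are millimetres directly. The only transform is the Y-flip y_m = 205.733 − y_svg.

Shape 1 is a cubic bezier drawn with `<path>`. Its stroke #008000 means score at S611, F1415. After flipping Y the toolpath is (325.353,120.789) → (290.735,126.321) → (218.607,118.058) → (133.868,105.338) → (61.416,97.502) → (26.151,103.888).

Shape 2 is a open polyline drawn with `<path>`. Its stroke #008000 means score at S611, F1415. After flipping Y the toolpath is (214.007,139.167) → (119.771,100.671) → (291.084,56.627) → (29.672,187.575) → (64.493,23.314) → (214.831,14.654).

Shape 3 is a regular polygon drawn with `<path>`. Its stroke #008000 means score at S611, F1415. After flipping Y the toolpath is (331.497,148.426) → (340.826,139.806) → (339.903,127.138) → (329.424,119.961) → (317.279,123.680) → (312.614,135.493) → (318.941,146.506) → (331.497,148.426), returning to the start.

Shape 4 is a open polyline drawn with `<path>`. Its stroke #0000ff means cut at S672, F807. After flipping Y the toolpath is (125.275,179.308) → (197.140,141.704) → (70.489,17.055) → (365.033,16.748) → (187.334,99.324) → (115.958,129.694).

Shape 5 is a quadratic bezier drawn with `<path>`. Its stroke #ff8800 means engrave at S302, F2757. After flipping Y the toolpath is (95.222,17.985) → (71.725,51.254) → (52.000,80.698) → (36.047,106.318) → (23.866,128.113) → (15.457,146.083).

Shape 6 is a closed polygon drawn with `<polygon>`. Its stroke #0000ff means cut at S672, F807. After flipping Y the toolpath is (274.582,33.914) → (292.267,87.129) → (193.706,75.946) → (265.024,138.570) → (103.809,68.864) → (252.892,144.579) → (274.582,33.914), returning to the start.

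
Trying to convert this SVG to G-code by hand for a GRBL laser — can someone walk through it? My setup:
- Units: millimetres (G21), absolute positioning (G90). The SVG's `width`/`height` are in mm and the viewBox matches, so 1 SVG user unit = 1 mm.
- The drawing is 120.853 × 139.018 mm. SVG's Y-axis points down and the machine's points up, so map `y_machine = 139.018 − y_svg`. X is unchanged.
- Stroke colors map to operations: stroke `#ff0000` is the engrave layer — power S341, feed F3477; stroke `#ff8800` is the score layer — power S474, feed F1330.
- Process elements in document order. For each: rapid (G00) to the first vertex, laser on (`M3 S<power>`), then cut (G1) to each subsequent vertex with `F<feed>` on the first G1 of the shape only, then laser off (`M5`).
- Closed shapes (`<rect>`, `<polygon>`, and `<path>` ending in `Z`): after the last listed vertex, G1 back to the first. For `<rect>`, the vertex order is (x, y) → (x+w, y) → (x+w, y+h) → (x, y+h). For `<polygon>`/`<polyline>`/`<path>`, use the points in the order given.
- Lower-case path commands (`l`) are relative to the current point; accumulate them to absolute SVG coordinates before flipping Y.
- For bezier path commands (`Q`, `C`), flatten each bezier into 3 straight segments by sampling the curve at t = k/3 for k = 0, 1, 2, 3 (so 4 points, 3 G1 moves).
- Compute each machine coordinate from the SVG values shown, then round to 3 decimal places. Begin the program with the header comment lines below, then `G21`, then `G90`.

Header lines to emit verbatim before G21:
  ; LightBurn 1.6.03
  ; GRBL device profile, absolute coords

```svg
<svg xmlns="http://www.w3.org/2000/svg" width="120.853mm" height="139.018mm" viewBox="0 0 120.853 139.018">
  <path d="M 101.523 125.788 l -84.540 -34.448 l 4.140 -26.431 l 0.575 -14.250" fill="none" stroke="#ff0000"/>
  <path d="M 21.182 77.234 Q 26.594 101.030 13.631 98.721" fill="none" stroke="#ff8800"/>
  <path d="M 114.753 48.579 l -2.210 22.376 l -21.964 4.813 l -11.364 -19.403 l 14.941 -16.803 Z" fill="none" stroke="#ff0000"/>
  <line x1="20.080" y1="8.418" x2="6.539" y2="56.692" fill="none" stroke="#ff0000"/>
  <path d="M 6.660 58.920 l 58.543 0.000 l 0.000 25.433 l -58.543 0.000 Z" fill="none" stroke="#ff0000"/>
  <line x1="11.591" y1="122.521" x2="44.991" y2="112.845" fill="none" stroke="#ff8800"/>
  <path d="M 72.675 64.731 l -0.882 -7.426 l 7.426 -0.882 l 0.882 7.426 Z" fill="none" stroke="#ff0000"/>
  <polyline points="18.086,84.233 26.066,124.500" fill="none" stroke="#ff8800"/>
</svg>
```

1 u = 1 mm; y_m = 139.018 − y.

[1] `<path>` open polyline, #ff0000→engrave S341 F3477: (101.523,13.230) → (16.983,47.678) → (21.123,74.109) → (21.698,88.359)

[2] `<path>` quadratic bezier, #ff8800→score S474 F1330: (21.182,61.784) → (22.748,48.821) → (20.231,41.658) → (13.631,40.297)

[3] `<path>` regular polygon, #ff0000→engrave S341 F3477: (114.753,90.439) → (112.543,68.063) → (90.579,63.250) → (79.215,82.653) → (94.156,99.456) → (114.753,90.439) (closed)

[4] `<line>` line segment, #ff0000→engrave S341 F3477: (20.080,130.600) → (6.539,82.326)

[5] `<path>` rectangle, #ff0000→engrave S341 F3477: (6.660,80.098) → (65.203,80.098) → (65.203,54.665) → (6.660,54.665) → (6.660,80.098) (closed)

[6] `<line>` line segment, #ff8800→score S474 F1330: (11.591,16.497) → (44.991,26.173)

[7] `<path>` regular polygon, #ff0000→engrave S341 F3477: (72.675,74.287) → (71.793,81.713) → (79.219,82.595) → (80.101,75.169) → (72.675,74.287) (closed)

[8] `<polyline>` line segment, #ff8800→score S474 F1330: (18.086,54.785) → (26.066,14.518)

; LightBurn 1.6.03
; GRBL device profile, absolute coords
G21
G90
G00 X101.523 Y13.230
M3 S341
G1 X16.983 Y47.678 F3477
G1 X21.123 Y74.109
G1 X21.698 Y88.359
M5
G00 X21.182 Y61.784
M3 S474
G1 X22.748 Y48.821 F1330
G1 X20.231 Y41.658
G1 X13.631 Y40.297
M5
G00 X114.753 Y90.439
M3 S341
G1 X112.543 Y68.063 F3477
G1 X90.579 Y63.250
G1 X79.215 Y82.653
G1 X94.156 Y99.456
G1 X114.753 Y90.439
M5
G00 X20.080 Y130.600
M3 S341
G1 X6.539 Y82.326 F3477
M5
G00 X6.660 Y80.098
M3 S341
G1 X65.203 Y80.098 F3477
G1 X65.203 Y54.665
G1 X6.660 Y54.665
G1 X6.660 Y80.098
M5
G00 X11.591 Y16.497
M3 S474
G1 X44.991 Y26.173 F1330
M5
G00 X72.675 Y74.287
M3 S341
G1 X71.793 Y81.713 F3477
G1 X79.219 Y82.595
G1 X80.101 Y75.169
G1 X72.675 Y74.287
M5
G00 X18.086 Y54.785
M3 S474
G1 X26.066 Y14.518 F1330
M5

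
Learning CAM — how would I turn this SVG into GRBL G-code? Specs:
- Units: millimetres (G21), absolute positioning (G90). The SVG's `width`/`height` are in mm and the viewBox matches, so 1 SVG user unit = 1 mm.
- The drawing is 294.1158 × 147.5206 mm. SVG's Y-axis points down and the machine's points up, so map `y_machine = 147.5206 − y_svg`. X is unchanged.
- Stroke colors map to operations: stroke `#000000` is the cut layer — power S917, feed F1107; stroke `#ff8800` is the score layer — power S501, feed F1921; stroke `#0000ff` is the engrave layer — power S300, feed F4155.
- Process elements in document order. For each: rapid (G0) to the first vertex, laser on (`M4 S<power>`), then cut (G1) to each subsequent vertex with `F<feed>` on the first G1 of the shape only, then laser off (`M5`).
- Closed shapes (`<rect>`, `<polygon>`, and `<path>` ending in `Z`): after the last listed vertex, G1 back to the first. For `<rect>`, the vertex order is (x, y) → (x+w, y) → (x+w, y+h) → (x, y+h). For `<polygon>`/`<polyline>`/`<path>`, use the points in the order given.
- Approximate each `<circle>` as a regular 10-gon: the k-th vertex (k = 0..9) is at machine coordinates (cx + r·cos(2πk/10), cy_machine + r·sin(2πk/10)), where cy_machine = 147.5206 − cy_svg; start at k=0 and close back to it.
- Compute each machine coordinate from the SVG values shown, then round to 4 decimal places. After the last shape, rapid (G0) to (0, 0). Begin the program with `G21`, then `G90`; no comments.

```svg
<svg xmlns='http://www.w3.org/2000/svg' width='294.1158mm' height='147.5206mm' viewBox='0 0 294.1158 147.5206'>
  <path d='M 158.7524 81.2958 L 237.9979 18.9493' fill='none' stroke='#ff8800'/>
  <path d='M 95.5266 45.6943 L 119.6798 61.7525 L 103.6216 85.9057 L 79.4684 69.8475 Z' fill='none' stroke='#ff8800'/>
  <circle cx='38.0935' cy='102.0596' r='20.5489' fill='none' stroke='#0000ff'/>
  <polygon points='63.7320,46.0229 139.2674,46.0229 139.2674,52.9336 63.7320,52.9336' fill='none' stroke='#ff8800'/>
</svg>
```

viewBox `0 0 294.1158 147.5206` with mm width/height → 1 unit = 1 mm. Flip: y_m = 147.5206 − y_svg.

**Shape 1** — `<path>` line segment, stroke `#ff8800` → score (S501, F1921). Machine vertices: (158.7524,66.2248) → (237.9979,128.5713). Open path.

**Shape 2** — `<path>` regular polygon, stroke `#ff8800` → score (S501, F1921). Machine vertices: (95.5266,101.8263) → (119.6798,85.7681) → (103.6216,61.6149) → (79.4684,77.6731) → (95.5266,101.8263). Closed: final G1 returns to the first vertex.

**Shape 3** — `<circle>` circle, stroke `#0000ff` → engrave (S300, F4155). Machine vertices: (58.6424,45.4610) → (54.7179,57.5393) → (44.4435,65.0042) → (31.7435,65.0042) → (21.4691,57.5393) → (17.5446,45.4610) → (21.4691,33.3827) → (31.7435,25.9178) → (44.4435,25.9178) → (54.7179,33.3827) → (58.6424,45.4610). Closed: final G1 returns to the first vertex.

**Shape 4** — `<polygon>` rectangle, stroke `#ff8800` → score (S501, F1921). Machine vertices: (63.7320,101.4977) → (139.2674,101.4977) → (139.2674,94.5870) → (63.7320,94.5870) → (63.7320,101.4977). Closed: final G1 returns to the first vertex.

G21
G90
G0 X158.7524 Y66.2248
M4 S501
G1 X237.9979 Y128.5713 F1921
M5
G0 X95.5266 Y101.8263
M4 S501
G1 X119.6798 Y85.7681 F1921
G1 X103.6216 Y61.6149
G1 X79.4684 Y77.6731
G1 X95.5266 Y101.8263
M5
G0 X58.6424 Y45.4610
M4 S300
G1 X54.7179 Y57.5393 F4155
G1 X44.4435 Y65.0042
G1 X31.7435 Y65.0042
G1 X21.4691 Y57.5393
G1 X17.5446 Y45.4610
G1 X21.4691 Y33.3827
G1 X31.7435 Y25.9178
G1 X44.4435 Y25.9178
G1 X54.7179 Y33.3827
G1 X58.6424 Y45.4610
M5
G0 X63.7320 Y101.4977
M4 S501
G1 X139.2674 Y101.4977 F1921
G1 X139.2674 Y94.5870
G1 X63.7320 Y94.5870
G1 X63.7320 Y101.4977
M5
G0 X0.0000 Y0.0000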